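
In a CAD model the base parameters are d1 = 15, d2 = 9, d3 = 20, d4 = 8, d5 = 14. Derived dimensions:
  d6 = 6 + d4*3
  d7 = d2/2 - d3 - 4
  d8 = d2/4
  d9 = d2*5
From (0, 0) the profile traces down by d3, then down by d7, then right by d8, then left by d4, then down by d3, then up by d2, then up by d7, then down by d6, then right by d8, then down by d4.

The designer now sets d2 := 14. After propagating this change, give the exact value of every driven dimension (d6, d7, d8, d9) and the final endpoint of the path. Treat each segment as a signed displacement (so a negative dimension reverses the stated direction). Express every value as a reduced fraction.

d6 = 30
d7 = -17
d8 = 7/2
d9 = 70
endpoint = (-1, -64)

Apply edit: d2 := 14
  d6 = 6 + d4*3 = 30
  d7 = d2/2 - d3 - 4 = -17
  d8 = d2/4 = 7/2
  d9 = d2*5 = 70
Walk from origin (0, 0):
  seg 1: down by d3 = 20 → (0, -20)
  seg 2: down by d7 = -17 → (0, -3)
  seg 3: right by d8 = 7/2 → (7/2, -3)
  seg 4: left by d4 = 8 → (-9/2, -3)
  seg 5: down by d3 = 20 → (-9/2, -23)
  seg 6: up by d2 = 14 → (-9/2, -9)
  seg 7: up by d7 = -17 → (-9/2, -26)
  seg 8: down by d6 = 30 → (-9/2, -56)
  seg 9: right by d8 = 7/2 → (-1, -56)
  seg 10: down by d4 = 8 → (-1, -64)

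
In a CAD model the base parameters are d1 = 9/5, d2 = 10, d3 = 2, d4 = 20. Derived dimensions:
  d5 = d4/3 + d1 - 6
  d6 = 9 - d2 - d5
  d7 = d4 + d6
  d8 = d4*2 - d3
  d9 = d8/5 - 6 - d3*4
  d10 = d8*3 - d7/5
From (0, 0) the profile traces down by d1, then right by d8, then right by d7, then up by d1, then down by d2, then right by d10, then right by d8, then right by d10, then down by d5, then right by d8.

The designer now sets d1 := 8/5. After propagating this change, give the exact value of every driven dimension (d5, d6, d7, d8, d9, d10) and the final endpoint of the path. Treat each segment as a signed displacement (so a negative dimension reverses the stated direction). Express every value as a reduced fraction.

d5 = 34/15
d6 = -49/15
d7 = 251/15
d8 = 38
d9 = -32/5
d10 = 8299/75
endpoint = (8801/25, -184/15)

Apply edit: d1 := 8/5
  d5 = d4/3 + d1 - 6 = 34/15
  d6 = 9 - d2 - d5 = -49/15
  d7 = d4 + d6 = 251/15
  d8 = d4*2 - d3 = 38
  d9 = d8/5 - 6 - d3*4 = -32/5
  d10 = d8*3 - d7/5 = 8299/75
Walk from origin (0, 0):
  seg 1: down by d1 = 8/5 → (0, -8/5)
  seg 2: right by d8 = 38 → (38, -8/5)
  seg 3: right by d7 = 251/15 → (821/15, -8/5)
  seg 4: up by d1 = 8/5 → (821/15, 0)
  seg 5: down by d2 = 10 → (821/15, -10)
  seg 6: right by d10 = 8299/75 → (12404/75, -10)
  seg 7: right by d8 = 38 → (15254/75, -10)
  seg 8: right by d10 = 8299/75 → (7851/25, -10)
  seg 9: down by d5 = 34/15 → (7851/25, -184/15)
  seg 10: right by d8 = 38 → (8801/25, -184/15)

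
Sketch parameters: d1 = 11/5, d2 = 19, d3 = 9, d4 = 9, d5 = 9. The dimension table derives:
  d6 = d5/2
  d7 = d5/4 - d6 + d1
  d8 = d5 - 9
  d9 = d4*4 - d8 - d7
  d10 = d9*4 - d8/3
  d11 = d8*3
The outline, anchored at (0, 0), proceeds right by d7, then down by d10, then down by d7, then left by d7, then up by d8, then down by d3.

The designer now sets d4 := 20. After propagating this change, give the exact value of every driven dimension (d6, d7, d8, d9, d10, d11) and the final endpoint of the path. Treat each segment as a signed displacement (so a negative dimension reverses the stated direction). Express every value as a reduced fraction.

Apply edit: d4 := 20
  d6 = d5/2 = 9/2
  d7 = d5/4 - d6 + d1 = -1/20
  d8 = d5 - 9 = 0
  d9 = d4*4 - d8 - d7 = 1601/20
  d10 = d9*4 - d8/3 = 1601/5
  d11 = d8*3 = 0
Walk from origin (0, 0):
  seg 1: right by d7 = -1/20 → (-1/20, 0)
  seg 2: down by d10 = 1601/5 → (-1/20, -1601/5)
  seg 3: down by d7 = -1/20 → (-1/20, -6403/20)
  seg 4: left by d7 = -1/20 → (0, -6403/20)
  seg 5: up by d8 = 0 → (0, -6403/20)
  seg 6: down by d3 = 9 → (0, -6583/20)

d6 = 9/2
d7 = -1/20
d8 = 0
d9 = 1601/20
d10 = 1601/5
d11 = 0
endpoint = (0, -6583/20)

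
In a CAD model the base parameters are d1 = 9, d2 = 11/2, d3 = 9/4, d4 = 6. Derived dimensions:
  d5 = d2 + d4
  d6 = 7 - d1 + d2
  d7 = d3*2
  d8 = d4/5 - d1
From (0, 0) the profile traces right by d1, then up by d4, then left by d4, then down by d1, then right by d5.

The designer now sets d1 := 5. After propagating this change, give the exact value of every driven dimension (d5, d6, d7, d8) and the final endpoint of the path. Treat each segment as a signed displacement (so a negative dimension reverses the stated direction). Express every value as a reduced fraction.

Apply edit: d1 := 5
  d5 = d2 + d4 = 23/2
  d6 = 7 - d1 + d2 = 15/2
  d7 = d3*2 = 9/2
  d8 = d4/5 - d1 = -19/5
Walk from origin (0, 0):
  seg 1: right by d1 = 5 → (5, 0)
  seg 2: up by d4 = 6 → (5, 6)
  seg 3: left by d4 = 6 → (-1, 6)
  seg 4: down by d1 = 5 → (-1, 1)
  seg 5: right by d5 = 23/2 → (21/2, 1)

d5 = 23/2
d6 = 15/2
d7 = 9/2
d8 = -19/5
endpoint = (21/2, 1)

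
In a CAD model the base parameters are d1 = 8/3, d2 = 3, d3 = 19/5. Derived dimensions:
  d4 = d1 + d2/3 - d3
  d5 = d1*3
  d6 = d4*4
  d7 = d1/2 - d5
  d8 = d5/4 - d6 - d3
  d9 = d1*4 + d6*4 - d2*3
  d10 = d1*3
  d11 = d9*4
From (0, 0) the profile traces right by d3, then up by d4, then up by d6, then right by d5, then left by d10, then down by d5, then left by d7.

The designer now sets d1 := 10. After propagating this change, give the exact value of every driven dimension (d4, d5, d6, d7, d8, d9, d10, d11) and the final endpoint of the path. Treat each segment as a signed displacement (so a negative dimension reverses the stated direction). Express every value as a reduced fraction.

Apply edit: d1 := 10
  d4 = d1 + d2/3 - d3 = 36/5
  d5 = d1*3 = 30
  d6 = d4*4 = 144/5
  d7 = d1/2 - d5 = -25
  d8 = d5/4 - d6 - d3 = -251/10
  d9 = d1*4 + d6*4 - d2*3 = 731/5
  d10 = d1*3 = 30
  d11 = d9*4 = 2924/5
Walk from origin (0, 0):
  seg 1: right by d3 = 19/5 → (19/5, 0)
  seg 2: up by d4 = 36/5 → (19/5, 36/5)
  seg 3: up by d6 = 144/5 → (19/5, 36)
  seg 4: right by d5 = 30 → (169/5, 36)
  seg 5: left by d10 = 30 → (19/5, 36)
  seg 6: down by d5 = 30 → (19/5, 6)
  seg 7: left by d7 = -25 → (144/5, 6)

d4 = 36/5
d5 = 30
d6 = 144/5
d7 = -25
d8 = -251/10
d9 = 731/5
d10 = 30
d11 = 2924/5
endpoint = (144/5, 6)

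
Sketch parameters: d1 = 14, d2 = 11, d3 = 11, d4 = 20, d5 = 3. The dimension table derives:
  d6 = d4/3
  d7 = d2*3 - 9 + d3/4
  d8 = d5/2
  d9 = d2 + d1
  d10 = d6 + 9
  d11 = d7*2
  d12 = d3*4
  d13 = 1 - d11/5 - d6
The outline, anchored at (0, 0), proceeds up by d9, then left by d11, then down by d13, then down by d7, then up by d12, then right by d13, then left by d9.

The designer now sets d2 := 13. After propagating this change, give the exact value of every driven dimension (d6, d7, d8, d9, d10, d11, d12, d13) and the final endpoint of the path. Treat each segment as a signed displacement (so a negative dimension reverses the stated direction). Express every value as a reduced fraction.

d6 = 20/3
d7 = 131/4
d8 = 3/2
d9 = 27
d10 = 47/3
d11 = 131/2
d12 = 44
d13 = -563/30
endpoint = (-1669/15, 3421/60)

Apply edit: d2 := 13
  d6 = d4/3 = 20/3
  d7 = d2*3 - 9 + d3/4 = 131/4
  d8 = d5/2 = 3/2
  d9 = d2 + d1 = 27
  d10 = d6 + 9 = 47/3
  d11 = d7*2 = 131/2
  d12 = d3*4 = 44
  d13 = 1 - d11/5 - d6 = -563/30
Walk from origin (0, 0):
  seg 1: up by d9 = 27 → (0, 27)
  seg 2: left by d11 = 131/2 → (-131/2, 27)
  seg 3: down by d13 = -563/30 → (-131/2, 1373/30)
  seg 4: down by d7 = 131/4 → (-131/2, 781/60)
  seg 5: up by d12 = 44 → (-131/2, 3421/60)
  seg 6: right by d13 = -563/30 → (-1264/15, 3421/60)
  seg 7: left by d9 = 27 → (-1669/15, 3421/60)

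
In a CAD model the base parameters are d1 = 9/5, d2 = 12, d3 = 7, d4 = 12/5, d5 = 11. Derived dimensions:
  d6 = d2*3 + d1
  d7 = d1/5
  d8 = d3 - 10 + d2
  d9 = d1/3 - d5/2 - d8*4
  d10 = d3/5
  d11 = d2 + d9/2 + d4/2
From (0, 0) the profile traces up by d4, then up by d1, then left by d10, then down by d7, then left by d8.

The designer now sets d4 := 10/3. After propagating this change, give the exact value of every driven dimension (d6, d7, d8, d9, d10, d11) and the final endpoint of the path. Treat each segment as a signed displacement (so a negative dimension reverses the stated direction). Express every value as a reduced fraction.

Apply edit: d4 := 10/3
  d6 = d2*3 + d1 = 189/5
  d7 = d1/5 = 9/25
  d8 = d3 - 10 + d2 = 9
  d9 = d1/3 - d5/2 - d8*4 = -409/10
  d10 = d3/5 = 7/5
  d11 = d2 + d9/2 + d4/2 = -407/60
Walk from origin (0, 0):
  seg 1: up by d4 = 10/3 → (0, 10/3)
  seg 2: up by d1 = 9/5 → (0, 77/15)
  seg 3: left by d10 = 7/5 → (-7/5, 77/15)
  seg 4: down by d7 = 9/25 → (-7/5, 358/75)
  seg 5: left by d8 = 9 → (-52/5, 358/75)

d6 = 189/5
d7 = 9/25
d8 = 9
d9 = -409/10
d10 = 7/5
d11 = -407/60
endpoint = (-52/5, 358/75)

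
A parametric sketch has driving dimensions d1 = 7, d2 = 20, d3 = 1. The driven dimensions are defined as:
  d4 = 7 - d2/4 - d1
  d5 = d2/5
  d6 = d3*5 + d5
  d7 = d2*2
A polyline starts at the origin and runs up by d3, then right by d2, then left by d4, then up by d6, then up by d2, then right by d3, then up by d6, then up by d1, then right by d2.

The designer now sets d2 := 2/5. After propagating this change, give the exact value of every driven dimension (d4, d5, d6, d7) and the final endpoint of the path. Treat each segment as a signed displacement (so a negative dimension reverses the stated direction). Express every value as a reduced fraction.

Apply edit: d2 := 2/5
  d4 = 7 - d2/4 - d1 = -1/10
  d5 = d2/5 = 2/25
  d6 = d3*5 + d5 = 127/25
  d7 = d2*2 = 4/5
Walk from origin (0, 0):
  seg 1: up by d3 = 1 → (0, 1)
  seg 2: right by d2 = 2/5 → (2/5, 1)
  seg 3: left by d4 = -1/10 → (1/2, 1)
  seg 4: up by d6 = 127/25 → (1/2, 152/25)
  seg 5: up by d2 = 2/5 → (1/2, 162/25)
  seg 6: right by d3 = 1 → (3/2, 162/25)
  seg 7: up by d6 = 127/25 → (3/2, 289/25)
  seg 8: up by d1 = 7 → (3/2, 464/25)
  seg 9: right by d2 = 2/5 → (19/10, 464/25)

d4 = -1/10
d5 = 2/25
d6 = 127/25
d7 = 4/5
endpoint = (19/10, 464/25)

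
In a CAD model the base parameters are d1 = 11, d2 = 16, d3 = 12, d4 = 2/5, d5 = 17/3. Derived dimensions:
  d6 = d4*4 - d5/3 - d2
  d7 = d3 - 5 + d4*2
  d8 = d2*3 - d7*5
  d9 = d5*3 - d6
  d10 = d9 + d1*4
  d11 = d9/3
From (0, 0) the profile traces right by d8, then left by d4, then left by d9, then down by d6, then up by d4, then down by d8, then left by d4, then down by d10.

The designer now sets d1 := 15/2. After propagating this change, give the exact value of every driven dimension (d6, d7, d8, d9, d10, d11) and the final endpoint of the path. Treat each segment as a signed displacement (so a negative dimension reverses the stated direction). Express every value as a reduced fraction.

Apply edit: d1 := 15/2
  d6 = d4*4 - d5/3 - d2 = -733/45
  d7 = d3 - 5 + d4*2 = 39/5
  d8 = d2*3 - d7*5 = 9
  d9 = d5*3 - d6 = 1498/45
  d10 = d9 + d1*4 = 2848/45
  d11 = d9/3 = 1498/135
Walk from origin (0, 0):
  seg 1: right by d8 = 9 → (9, 0)
  seg 2: left by d4 = 2/5 → (43/5, 0)
  seg 3: left by d9 = 1498/45 → (-1111/45, 0)
  seg 4: down by d6 = -733/45 → (-1111/45, 733/45)
  seg 5: up by d4 = 2/5 → (-1111/45, 751/45)
  seg 6: down by d8 = 9 → (-1111/45, 346/45)
  seg 7: left by d4 = 2/5 → (-1129/45, 346/45)
  seg 8: down by d10 = 2848/45 → (-1129/45, -278/5)

d6 = -733/45
d7 = 39/5
d8 = 9
d9 = 1498/45
d10 = 2848/45
d11 = 1498/135
endpoint = (-1129/45, -278/5)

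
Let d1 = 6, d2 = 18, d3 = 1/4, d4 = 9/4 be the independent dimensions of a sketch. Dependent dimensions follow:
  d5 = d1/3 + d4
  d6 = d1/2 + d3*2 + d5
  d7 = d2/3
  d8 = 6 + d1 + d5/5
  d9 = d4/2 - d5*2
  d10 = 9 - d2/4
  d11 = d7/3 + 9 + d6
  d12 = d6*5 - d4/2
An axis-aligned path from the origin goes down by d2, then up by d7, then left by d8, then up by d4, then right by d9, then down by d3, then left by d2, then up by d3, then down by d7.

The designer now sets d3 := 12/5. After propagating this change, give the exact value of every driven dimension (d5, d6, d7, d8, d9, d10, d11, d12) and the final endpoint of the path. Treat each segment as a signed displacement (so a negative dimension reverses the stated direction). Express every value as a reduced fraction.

d5 = 17/4
d6 = 241/20
d7 = 6
d8 = 257/20
d9 = -59/8
d10 = 9/2
d11 = 461/20
d12 = 473/8
endpoint = (-1529/40, -63/4)

Apply edit: d3 := 12/5
  d5 = d1/3 + d4 = 17/4
  d6 = d1/2 + d3*2 + d5 = 241/20
  d7 = d2/3 = 6
  d8 = 6 + d1 + d5/5 = 257/20
  d9 = d4/2 - d5*2 = -59/8
  d10 = 9 - d2/4 = 9/2
  d11 = d7/3 + 9 + d6 = 461/20
  d12 = d6*5 - d4/2 = 473/8
Walk from origin (0, 0):
  seg 1: down by d2 = 18 → (0, -18)
  seg 2: up by d7 = 6 → (0, -12)
  seg 3: left by d8 = 257/20 → (-257/20, -12)
  seg 4: up by d4 = 9/4 → (-257/20, -39/4)
  seg 5: right by d9 = -59/8 → (-809/40, -39/4)
  seg 6: down by d3 = 12/5 → (-809/40, -243/20)
  seg 7: left by d2 = 18 → (-1529/40, -243/20)
  seg 8: up by d3 = 12/5 → (-1529/40, -39/4)
  seg 9: down by d7 = 6 → (-1529/40, -63/4)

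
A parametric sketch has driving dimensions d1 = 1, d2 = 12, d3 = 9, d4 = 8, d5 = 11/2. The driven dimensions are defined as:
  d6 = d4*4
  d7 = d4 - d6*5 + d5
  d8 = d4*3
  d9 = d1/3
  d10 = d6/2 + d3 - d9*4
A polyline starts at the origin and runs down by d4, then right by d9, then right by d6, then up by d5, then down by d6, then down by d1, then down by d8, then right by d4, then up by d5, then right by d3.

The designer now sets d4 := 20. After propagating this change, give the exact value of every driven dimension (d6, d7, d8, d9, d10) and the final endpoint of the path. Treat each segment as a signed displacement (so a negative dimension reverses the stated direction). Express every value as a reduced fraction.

d6 = 80
d7 = -749/2
d8 = 60
d9 = 1/3
d10 = 143/3
endpoint = (328/3, -150)

Apply edit: d4 := 20
  d6 = d4*4 = 80
  d7 = d4 - d6*5 + d5 = -749/2
  d8 = d4*3 = 60
  d9 = d1/3 = 1/3
  d10 = d6/2 + d3 - d9*4 = 143/3
Walk from origin (0, 0):
  seg 1: down by d4 = 20 → (0, -20)
  seg 2: right by d9 = 1/3 → (1/3, -20)
  seg 3: right by d6 = 80 → (241/3, -20)
  seg 4: up by d5 = 11/2 → (241/3, -29/2)
  seg 5: down by d6 = 80 → (241/3, -189/2)
  seg 6: down by d1 = 1 → (241/3, -191/2)
  seg 7: down by d8 = 60 → (241/3, -311/2)
  seg 8: right by d4 = 20 → (301/3, -311/2)
  seg 9: up by d5 = 11/2 → (301/3, -150)
  seg 10: right by d3 = 9 → (328/3, -150)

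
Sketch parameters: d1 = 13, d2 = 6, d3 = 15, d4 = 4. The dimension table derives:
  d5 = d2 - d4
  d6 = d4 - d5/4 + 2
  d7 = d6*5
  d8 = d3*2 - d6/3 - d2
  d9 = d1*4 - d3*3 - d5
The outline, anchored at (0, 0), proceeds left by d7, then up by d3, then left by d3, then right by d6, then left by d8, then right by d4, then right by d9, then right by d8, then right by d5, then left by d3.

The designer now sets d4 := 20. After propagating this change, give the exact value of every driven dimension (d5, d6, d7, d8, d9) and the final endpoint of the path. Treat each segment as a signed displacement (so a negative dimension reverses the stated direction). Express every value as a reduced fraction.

d5 = -14
d6 = 51/2
d7 = 255/2
d8 = 31/2
d9 = 21
endpoint = (-105, 15)

Apply edit: d4 := 20
  d5 = d2 - d4 = -14
  d6 = d4 - d5/4 + 2 = 51/2
  d7 = d6*5 = 255/2
  d8 = d3*2 - d6/3 - d2 = 31/2
  d9 = d1*4 - d3*3 - d5 = 21
Walk from origin (0, 0):
  seg 1: left by d7 = 255/2 → (-255/2, 0)
  seg 2: up by d3 = 15 → (-255/2, 15)
  seg 3: left by d3 = 15 → (-285/2, 15)
  seg 4: right by d6 = 51/2 → (-117, 15)
  seg 5: left by d8 = 31/2 → (-265/2, 15)
  seg 6: right by d4 = 20 → (-225/2, 15)
  seg 7: right by d9 = 21 → (-183/2, 15)
  seg 8: right by d8 = 31/2 → (-76, 15)
  seg 9: right by d5 = -14 → (-90, 15)
  seg 10: left by d3 = 15 → (-105, 15)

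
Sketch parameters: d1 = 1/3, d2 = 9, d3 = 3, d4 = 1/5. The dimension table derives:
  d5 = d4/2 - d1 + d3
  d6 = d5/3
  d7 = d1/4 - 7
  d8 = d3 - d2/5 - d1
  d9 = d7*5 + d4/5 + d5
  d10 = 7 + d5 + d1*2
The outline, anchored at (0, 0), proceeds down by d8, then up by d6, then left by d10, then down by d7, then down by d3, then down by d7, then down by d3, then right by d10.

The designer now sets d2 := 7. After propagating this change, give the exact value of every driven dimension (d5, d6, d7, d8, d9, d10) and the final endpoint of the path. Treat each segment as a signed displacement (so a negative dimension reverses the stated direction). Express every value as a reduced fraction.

d5 = 83/30
d6 = 83/90
d7 = -83/12
d8 = 19/15
d9 = -9533/300
d10 = 313/30
endpoint = (0, 337/45)

Apply edit: d2 := 7
  d5 = d4/2 - d1 + d3 = 83/30
  d6 = d5/3 = 83/90
  d7 = d1/4 - 7 = -83/12
  d8 = d3 - d2/5 - d1 = 19/15
  d9 = d7*5 + d4/5 + d5 = -9533/300
  d10 = 7 + d5 + d1*2 = 313/30
Walk from origin (0, 0):
  seg 1: down by d8 = 19/15 → (0, -19/15)
  seg 2: up by d6 = 83/90 → (0, -31/90)
  seg 3: left by d10 = 313/30 → (-313/30, -31/90)
  seg 4: down by d7 = -83/12 → (-313/30, 1183/180)
  seg 5: down by d3 = 3 → (-313/30, 643/180)
  seg 6: down by d7 = -83/12 → (-313/30, 472/45)
  seg 7: down by d3 = 3 → (-313/30, 337/45)
  seg 8: right by d10 = 313/30 → (0, 337/45)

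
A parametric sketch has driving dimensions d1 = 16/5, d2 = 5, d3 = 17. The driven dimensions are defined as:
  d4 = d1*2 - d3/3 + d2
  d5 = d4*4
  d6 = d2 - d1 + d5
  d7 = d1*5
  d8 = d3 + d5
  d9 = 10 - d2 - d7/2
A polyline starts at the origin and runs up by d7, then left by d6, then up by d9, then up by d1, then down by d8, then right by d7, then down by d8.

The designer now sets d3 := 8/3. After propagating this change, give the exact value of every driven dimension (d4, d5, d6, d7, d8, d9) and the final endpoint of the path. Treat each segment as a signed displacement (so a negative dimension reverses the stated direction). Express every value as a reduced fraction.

Apply edit: d3 := 8/3
  d4 = d1*2 - d3/3 + d2 = 473/45
  d5 = d4*4 = 1892/45
  d6 = d2 - d1 + d5 = 1973/45
  d7 = d1*5 = 16
  d8 = d3 + d5 = 2012/45
  d9 = 10 - d2 - d7/2 = -3
Walk from origin (0, 0):
  seg 1: up by d7 = 16 → (0, 16)
  seg 2: left by d6 = 1973/45 → (-1973/45, 16)
  seg 3: up by d9 = -3 → (-1973/45, 13)
  seg 4: up by d1 = 16/5 → (-1973/45, 81/5)
  seg 5: down by d8 = 2012/45 → (-1973/45, -1283/45)
  seg 6: right by d7 = 16 → (-1253/45, -1283/45)
  seg 7: down by d8 = 2012/45 → (-1253/45, -659/9)

d4 = 473/45
d5 = 1892/45
d6 = 1973/45
d7 = 16
d8 = 2012/45
d9 = -3
endpoint = (-1253/45, -659/9)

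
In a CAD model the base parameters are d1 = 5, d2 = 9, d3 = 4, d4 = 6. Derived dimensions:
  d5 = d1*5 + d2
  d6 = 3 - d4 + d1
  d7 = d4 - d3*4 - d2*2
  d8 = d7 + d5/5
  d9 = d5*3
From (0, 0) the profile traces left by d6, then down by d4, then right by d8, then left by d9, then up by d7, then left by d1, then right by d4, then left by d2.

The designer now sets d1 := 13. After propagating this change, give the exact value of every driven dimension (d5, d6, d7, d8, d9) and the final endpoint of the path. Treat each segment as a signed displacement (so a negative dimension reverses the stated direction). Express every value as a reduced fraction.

d5 = 74
d6 = 10
d7 = -28
d8 = -66/5
d9 = 222
endpoint = (-1306/5, -34)

Apply edit: d1 := 13
  d5 = d1*5 + d2 = 74
  d6 = 3 - d4 + d1 = 10
  d7 = d4 - d3*4 - d2*2 = -28
  d8 = d7 + d5/5 = -66/5
  d9 = d5*3 = 222
Walk from origin (0, 0):
  seg 1: left by d6 = 10 → (-10, 0)
  seg 2: down by d4 = 6 → (-10, -6)
  seg 3: right by d8 = -66/5 → (-116/5, -6)
  seg 4: left by d9 = 222 → (-1226/5, -6)
  seg 5: up by d7 = -28 → (-1226/5, -34)
  seg 6: left by d1 = 13 → (-1291/5, -34)
  seg 7: right by d4 = 6 → (-1261/5, -34)
  seg 8: left by d2 = 9 → (-1306/5, -34)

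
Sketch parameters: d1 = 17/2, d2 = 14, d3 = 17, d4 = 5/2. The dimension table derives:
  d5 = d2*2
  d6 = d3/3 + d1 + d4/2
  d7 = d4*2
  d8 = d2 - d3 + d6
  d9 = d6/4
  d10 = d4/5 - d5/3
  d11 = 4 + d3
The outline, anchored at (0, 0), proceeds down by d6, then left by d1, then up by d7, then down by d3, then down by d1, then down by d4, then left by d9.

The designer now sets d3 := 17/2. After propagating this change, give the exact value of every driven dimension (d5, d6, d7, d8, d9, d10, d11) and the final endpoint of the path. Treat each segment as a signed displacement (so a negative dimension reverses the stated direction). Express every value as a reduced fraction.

Apply edit: d3 := 17/2
  d5 = d2*2 = 28
  d6 = d3/3 + d1 + d4/2 = 151/12
  d7 = d4*2 = 5
  d8 = d2 - d3 + d6 = 217/12
  d9 = d6/4 = 151/48
  d10 = d4/5 - d5/3 = -53/6
  d11 = 4 + d3 = 25/2
Walk from origin (0, 0):
  seg 1: down by d6 = 151/12 → (0, -151/12)
  seg 2: left by d1 = 17/2 → (-17/2, -151/12)
  seg 3: up by d7 = 5 → (-17/2, -91/12)
  seg 4: down by d3 = 17/2 → (-17/2, -193/12)
  seg 5: down by d1 = 17/2 → (-17/2, -295/12)
  seg 6: down by d4 = 5/2 → (-17/2, -325/12)
  seg 7: left by d9 = 151/48 → (-559/48, -325/12)

d5 = 28
d6 = 151/12
d7 = 5
d8 = 217/12
d9 = 151/48
d10 = -53/6
d11 = 25/2
endpoint = (-559/48, -325/12)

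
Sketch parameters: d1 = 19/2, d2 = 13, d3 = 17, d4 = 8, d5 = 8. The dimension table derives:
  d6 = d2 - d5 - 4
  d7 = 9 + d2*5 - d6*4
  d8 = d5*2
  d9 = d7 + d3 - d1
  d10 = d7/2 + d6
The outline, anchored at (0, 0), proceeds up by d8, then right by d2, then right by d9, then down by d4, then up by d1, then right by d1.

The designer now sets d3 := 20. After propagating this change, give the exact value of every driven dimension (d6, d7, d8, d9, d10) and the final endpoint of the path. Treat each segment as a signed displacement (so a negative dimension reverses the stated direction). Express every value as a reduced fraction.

d6 = 1
d7 = 70
d8 = 16
d9 = 161/2
d10 = 36
endpoint = (103, 35/2)

Apply edit: d3 := 20
  d6 = d2 - d5 - 4 = 1
  d7 = 9 + d2*5 - d6*4 = 70
  d8 = d5*2 = 16
  d9 = d7 + d3 - d1 = 161/2
  d10 = d7/2 + d6 = 36
Walk from origin (0, 0):
  seg 1: up by d8 = 16 → (0, 16)
  seg 2: right by d2 = 13 → (13, 16)
  seg 3: right by d9 = 161/2 → (187/2, 16)
  seg 4: down by d4 = 8 → (187/2, 8)
  seg 5: up by d1 = 19/2 → (187/2, 35/2)
  seg 6: right by d1 = 19/2 → (103, 35/2)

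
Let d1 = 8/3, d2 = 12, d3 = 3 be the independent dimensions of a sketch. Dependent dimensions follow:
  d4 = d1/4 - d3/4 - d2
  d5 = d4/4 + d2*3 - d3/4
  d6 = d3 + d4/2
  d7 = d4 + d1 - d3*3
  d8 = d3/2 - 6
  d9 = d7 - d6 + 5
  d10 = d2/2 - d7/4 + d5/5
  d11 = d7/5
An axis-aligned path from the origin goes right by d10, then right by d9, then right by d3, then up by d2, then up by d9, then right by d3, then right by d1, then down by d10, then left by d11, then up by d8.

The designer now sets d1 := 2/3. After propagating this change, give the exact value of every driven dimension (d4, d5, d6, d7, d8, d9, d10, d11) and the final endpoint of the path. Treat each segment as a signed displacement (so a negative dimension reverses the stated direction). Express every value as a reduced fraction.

Apply edit: d1 := 2/3
  d4 = d1/4 - d3/4 - d2 = -151/12
  d5 = d4/4 + d2*3 - d3/4 = 1541/48
  d6 = d3 + d4/2 = -79/24
  d7 = d4 + d1 - d3*3 = -251/12
  d8 = d3/2 - 6 = -9/2
  d9 = d7 - d6 + 5 = -101/8
  d10 = d2/2 - d7/4 + d5/5 = 353/20
  d11 = d7/5 = -251/60
Walk from origin (0, 0):
  seg 1: right by d10 = 353/20 → (353/20, 0)
  seg 2: right by d9 = -101/8 → (201/40, 0)
  seg 3: right by d3 = 3 → (321/40, 0)
  seg 4: up by d2 = 12 → (321/40, 12)
  seg 5: up by d9 = -101/8 → (321/40, -5/8)
  seg 6: right by d3 = 3 → (441/40, -5/8)
  seg 7: right by d1 = 2/3 → (1403/120, -5/8)
  seg 8: down by d10 = 353/20 → (1403/120, -731/40)
  seg 9: left by d11 = -251/60 → (127/8, -731/40)
  seg 10: up by d8 = -9/2 → (127/8, -911/40)

d4 = -151/12
d5 = 1541/48
d6 = -79/24
d7 = -251/12
d8 = -9/2
d9 = -101/8
d10 = 353/20
d11 = -251/60
endpoint = (127/8, -911/40)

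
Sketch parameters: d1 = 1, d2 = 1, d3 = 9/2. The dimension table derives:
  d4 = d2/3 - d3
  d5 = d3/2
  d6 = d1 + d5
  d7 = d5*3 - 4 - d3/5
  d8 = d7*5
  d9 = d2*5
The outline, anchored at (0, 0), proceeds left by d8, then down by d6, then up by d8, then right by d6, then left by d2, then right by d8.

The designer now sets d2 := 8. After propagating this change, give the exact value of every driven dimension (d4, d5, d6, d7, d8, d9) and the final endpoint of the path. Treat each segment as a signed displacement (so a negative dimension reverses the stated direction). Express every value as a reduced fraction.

Apply edit: d2 := 8
  d4 = d2/3 - d3 = -11/6
  d5 = d3/2 = 9/4
  d6 = d1 + d5 = 13/4
  d7 = d5*3 - 4 - d3/5 = 37/20
  d8 = d7*5 = 37/4
  d9 = d2*5 = 40
Walk from origin (0, 0):
  seg 1: left by d8 = 37/4 → (-37/4, 0)
  seg 2: down by d6 = 13/4 → (-37/4, -13/4)
  seg 3: up by d8 = 37/4 → (-37/4, 6)
  seg 4: right by d6 = 13/4 → (-6, 6)
  seg 5: left by d2 = 8 → (-14, 6)
  seg 6: right by d8 = 37/4 → (-19/4, 6)

d4 = -11/6
d5 = 9/4
d6 = 13/4
d7 = 37/20
d8 = 37/4
d9 = 40
endpoint = (-19/4, 6)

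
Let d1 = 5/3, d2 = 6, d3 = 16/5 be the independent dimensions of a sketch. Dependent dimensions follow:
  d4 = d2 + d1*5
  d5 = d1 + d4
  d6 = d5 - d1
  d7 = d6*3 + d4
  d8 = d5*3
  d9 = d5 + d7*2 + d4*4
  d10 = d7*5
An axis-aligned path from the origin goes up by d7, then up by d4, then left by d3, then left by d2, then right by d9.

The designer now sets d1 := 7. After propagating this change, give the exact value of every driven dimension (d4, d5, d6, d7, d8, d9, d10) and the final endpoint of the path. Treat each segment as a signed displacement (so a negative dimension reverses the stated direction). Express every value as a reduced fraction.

Apply edit: d1 := 7
  d4 = d2 + d1*5 = 41
  d5 = d1 + d4 = 48
  d6 = d5 - d1 = 41
  d7 = d6*3 + d4 = 164
  d8 = d5*3 = 144
  d9 = d5 + d7*2 + d4*4 = 540
  d10 = d7*5 = 820
Walk from origin (0, 0):
  seg 1: up by d7 = 164 → (0, 164)
  seg 2: up by d4 = 41 → (0, 205)
  seg 3: left by d3 = 16/5 → (-16/5, 205)
  seg 4: left by d2 = 6 → (-46/5, 205)
  seg 5: right by d9 = 540 → (2654/5, 205)

d4 = 41
d5 = 48
d6 = 41
d7 = 164
d8 = 144
d9 = 540
d10 = 820
endpoint = (2654/5, 205)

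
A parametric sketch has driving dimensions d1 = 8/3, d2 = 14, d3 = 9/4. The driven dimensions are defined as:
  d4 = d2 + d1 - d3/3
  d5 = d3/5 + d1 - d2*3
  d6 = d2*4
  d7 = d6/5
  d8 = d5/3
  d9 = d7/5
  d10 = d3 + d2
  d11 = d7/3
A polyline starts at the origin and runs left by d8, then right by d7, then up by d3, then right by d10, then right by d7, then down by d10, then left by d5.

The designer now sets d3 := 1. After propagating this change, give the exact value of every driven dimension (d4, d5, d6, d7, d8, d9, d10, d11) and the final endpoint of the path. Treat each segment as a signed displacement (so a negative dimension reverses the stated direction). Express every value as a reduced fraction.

Apply edit: d3 := 1
  d4 = d2 + d1 - d3/3 = 49/3
  d5 = d3/5 + d1 - d2*3 = -587/15
  d6 = d2*4 = 56
  d7 = d6/5 = 56/5
  d8 = d5/3 = -587/45
  d9 = d7/5 = 56/25
  d10 = d3 + d2 = 15
  d11 = d7/3 = 56/15
Walk from origin (0, 0):
  seg 1: left by d8 = -587/45 → (587/45, 0)
  seg 2: right by d7 = 56/5 → (1091/45, 0)
  seg 3: up by d3 = 1 → (1091/45, 1)
  seg 4: right by d10 = 15 → (1766/45, 1)
  seg 5: right by d7 = 56/5 → (454/9, 1)
  seg 6: down by d10 = 15 → (454/9, -14)
  seg 7: left by d5 = -587/15 → (4031/45, -14)

d4 = 49/3
d5 = -587/15
d6 = 56
d7 = 56/5
d8 = -587/45
d9 = 56/25
d10 = 15
d11 = 56/15
endpoint = (4031/45, -14)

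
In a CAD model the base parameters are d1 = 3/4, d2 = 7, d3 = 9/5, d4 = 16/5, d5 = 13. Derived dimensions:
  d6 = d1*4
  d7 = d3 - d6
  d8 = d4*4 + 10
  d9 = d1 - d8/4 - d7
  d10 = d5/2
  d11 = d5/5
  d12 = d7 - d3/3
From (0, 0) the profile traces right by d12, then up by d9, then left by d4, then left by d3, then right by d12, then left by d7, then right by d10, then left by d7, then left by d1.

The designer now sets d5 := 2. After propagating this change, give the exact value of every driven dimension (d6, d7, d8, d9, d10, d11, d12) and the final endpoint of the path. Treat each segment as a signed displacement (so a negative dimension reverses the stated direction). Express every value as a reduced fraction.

Apply edit: d5 := 2
  d6 = d1*4 = 3
  d7 = d3 - d6 = -6/5
  d8 = d4*4 + 10 = 114/5
  d9 = d1 - d8/4 - d7 = -15/4
  d10 = d5/2 = 1
  d11 = d5/5 = 2/5
  d12 = d7 - d3/3 = -9/5
Walk from origin (0, 0):
  seg 1: right by d12 = -9/5 → (-9/5, 0)
  seg 2: up by d9 = -15/4 → (-9/5, -15/4)
  seg 3: left by d4 = 16/5 → (-5, -15/4)
  seg 4: left by d3 = 9/5 → (-34/5, -15/4)
  seg 5: right by d12 = -9/5 → (-43/5, -15/4)
  seg 6: left by d7 = -6/5 → (-37/5, -15/4)
  seg 7: right by d10 = 1 → (-32/5, -15/4)
  seg 8: left by d7 = -6/5 → (-26/5, -15/4)
  seg 9: left by d1 = 3/4 → (-119/20, -15/4)

d6 = 3
d7 = -6/5
d8 = 114/5
d9 = -15/4
d10 = 1
d11 = 2/5
d12 = -9/5
endpoint = (-119/20, -15/4)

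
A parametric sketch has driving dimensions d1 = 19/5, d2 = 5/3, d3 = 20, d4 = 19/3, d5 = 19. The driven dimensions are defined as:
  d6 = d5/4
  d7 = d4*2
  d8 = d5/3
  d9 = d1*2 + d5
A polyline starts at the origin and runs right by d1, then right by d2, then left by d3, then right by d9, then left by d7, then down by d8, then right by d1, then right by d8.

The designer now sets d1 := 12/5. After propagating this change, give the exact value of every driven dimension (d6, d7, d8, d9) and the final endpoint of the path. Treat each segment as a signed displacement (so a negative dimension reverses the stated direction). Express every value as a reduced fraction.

d6 = 19/4
d7 = 38/3
d8 = 19/3
d9 = 119/5
endpoint = (59/15, -19/3)

Apply edit: d1 := 12/5
  d6 = d5/4 = 19/4
  d7 = d4*2 = 38/3
  d8 = d5/3 = 19/3
  d9 = d1*2 + d5 = 119/5
Walk from origin (0, 0):
  seg 1: right by d1 = 12/5 → (12/5, 0)
  seg 2: right by d2 = 5/3 → (61/15, 0)
  seg 3: left by d3 = 20 → (-239/15, 0)
  seg 4: right by d9 = 119/5 → (118/15, 0)
  seg 5: left by d7 = 38/3 → (-24/5, 0)
  seg 6: down by d8 = 19/3 → (-24/5, -19/3)
  seg 7: right by d1 = 12/5 → (-12/5, -19/3)
  seg 8: right by d8 = 19/3 → (59/15, -19/3)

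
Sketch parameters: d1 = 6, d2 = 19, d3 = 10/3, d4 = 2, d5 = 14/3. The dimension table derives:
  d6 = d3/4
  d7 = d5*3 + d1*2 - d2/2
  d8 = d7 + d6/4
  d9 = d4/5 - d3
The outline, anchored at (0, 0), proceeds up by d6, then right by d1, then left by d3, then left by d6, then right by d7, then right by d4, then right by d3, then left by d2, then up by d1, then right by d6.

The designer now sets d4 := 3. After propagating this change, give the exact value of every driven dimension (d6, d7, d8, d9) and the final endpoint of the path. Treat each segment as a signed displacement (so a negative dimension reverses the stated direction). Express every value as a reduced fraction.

d6 = 5/6
d7 = 33/2
d8 = 401/24
d9 = -41/15
endpoint = (13/2, 41/6)

Apply edit: d4 := 3
  d6 = d3/4 = 5/6
  d7 = d5*3 + d1*2 - d2/2 = 33/2
  d8 = d7 + d6/4 = 401/24
  d9 = d4/5 - d3 = -41/15
Walk from origin (0, 0):
  seg 1: up by d6 = 5/6 → (0, 5/6)
  seg 2: right by d1 = 6 → (6, 5/6)
  seg 3: left by d3 = 10/3 → (8/3, 5/6)
  seg 4: left by d6 = 5/6 → (11/6, 5/6)
  seg 5: right by d7 = 33/2 → (55/3, 5/6)
  seg 6: right by d4 = 3 → (64/3, 5/6)
  seg 7: right by d3 = 10/3 → (74/3, 5/6)
  seg 8: left by d2 = 19 → (17/3, 5/6)
  seg 9: up by d1 = 6 → (17/3, 41/6)
  seg 10: right by d6 = 5/6 → (13/2, 41/6)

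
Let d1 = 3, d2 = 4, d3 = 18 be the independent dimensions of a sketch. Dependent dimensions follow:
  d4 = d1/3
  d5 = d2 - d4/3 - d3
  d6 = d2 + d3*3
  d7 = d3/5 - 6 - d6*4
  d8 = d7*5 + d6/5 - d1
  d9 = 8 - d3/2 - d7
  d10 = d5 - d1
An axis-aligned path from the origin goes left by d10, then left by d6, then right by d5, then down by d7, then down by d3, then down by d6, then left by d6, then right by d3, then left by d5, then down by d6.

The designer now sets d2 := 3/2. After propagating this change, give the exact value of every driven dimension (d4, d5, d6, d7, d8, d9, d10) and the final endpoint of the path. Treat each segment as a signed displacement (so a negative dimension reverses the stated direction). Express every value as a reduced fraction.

d4 = 1
d5 = -101/6
d6 = 111/2
d7 = -1122/5
d8 = -11139/10
d9 = 1117/5
d10 = -119/6
endpoint = (-439/6, 477/5)

Apply edit: d2 := 3/2
  d4 = d1/3 = 1
  d5 = d2 - d4/3 - d3 = -101/6
  d6 = d2 + d3*3 = 111/2
  d7 = d3/5 - 6 - d6*4 = -1122/5
  d8 = d7*5 + d6/5 - d1 = -11139/10
  d9 = 8 - d3/2 - d7 = 1117/5
  d10 = d5 - d1 = -119/6
Walk from origin (0, 0):
  seg 1: left by d10 = -119/6 → (119/6, 0)
  seg 2: left by d6 = 111/2 → (-107/3, 0)
  seg 3: right by d5 = -101/6 → (-105/2, 0)
  seg 4: down by d7 = -1122/5 → (-105/2, 1122/5)
  seg 5: down by d3 = 18 → (-105/2, 1032/5)
  seg 6: down by d6 = 111/2 → (-105/2, 1509/10)
  seg 7: left by d6 = 111/2 → (-108, 1509/10)
  seg 8: right by d3 = 18 → (-90, 1509/10)
  seg 9: left by d5 = -101/6 → (-439/6, 1509/10)
  seg 10: down by d6 = 111/2 → (-439/6, 477/5)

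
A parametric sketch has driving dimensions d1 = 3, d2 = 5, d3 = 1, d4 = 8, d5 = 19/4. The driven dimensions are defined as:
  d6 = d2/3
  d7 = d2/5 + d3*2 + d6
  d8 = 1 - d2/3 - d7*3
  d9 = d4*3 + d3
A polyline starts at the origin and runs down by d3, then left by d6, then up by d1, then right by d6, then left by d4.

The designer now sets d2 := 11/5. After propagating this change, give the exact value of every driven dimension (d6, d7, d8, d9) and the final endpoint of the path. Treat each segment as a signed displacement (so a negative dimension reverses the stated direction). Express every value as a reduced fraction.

Apply edit: d2 := 11/5
  d6 = d2/3 = 11/15
  d7 = d2/5 + d3*2 + d6 = 238/75
  d8 = 1 - d2/3 - d7*3 = -694/75
  d9 = d4*3 + d3 = 25
Walk from origin (0, 0):
  seg 1: down by d3 = 1 → (0, -1)
  seg 2: left by d6 = 11/15 → (-11/15, -1)
  seg 3: up by d1 = 3 → (-11/15, 2)
  seg 4: right by d6 = 11/15 → (0, 2)
  seg 5: left by d4 = 8 → (-8, 2)

d6 = 11/15
d7 = 238/75
d8 = -694/75
d9 = 25
endpoint = (-8, 2)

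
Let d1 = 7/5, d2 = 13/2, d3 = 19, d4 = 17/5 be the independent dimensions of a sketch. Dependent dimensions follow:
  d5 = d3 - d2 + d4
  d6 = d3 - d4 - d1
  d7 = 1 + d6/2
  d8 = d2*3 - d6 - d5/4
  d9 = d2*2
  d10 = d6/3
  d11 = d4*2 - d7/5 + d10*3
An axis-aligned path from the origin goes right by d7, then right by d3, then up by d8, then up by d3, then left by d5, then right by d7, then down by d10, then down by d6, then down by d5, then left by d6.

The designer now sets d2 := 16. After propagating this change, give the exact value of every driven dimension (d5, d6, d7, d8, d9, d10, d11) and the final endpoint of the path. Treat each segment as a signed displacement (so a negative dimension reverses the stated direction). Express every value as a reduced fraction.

Apply edit: d2 := 16
  d5 = d3 - d2 + d4 = 32/5
  d6 = d3 - d4 - d1 = 71/5
  d7 = 1 + d6/2 = 81/10
  d8 = d2*3 - d6 - d5/4 = 161/5
  d9 = d2*2 = 32
  d10 = d6/3 = 71/15
  d11 = d4*2 - d7/5 + d10*3 = 969/50
Walk from origin (0, 0):
  seg 1: right by d7 = 81/10 → (81/10, 0)
  seg 2: right by d3 = 19 → (271/10, 0)
  seg 3: up by d8 = 161/5 → (271/10, 161/5)
  seg 4: up by d3 = 19 → (271/10, 256/5)
  seg 5: left by d5 = 32/5 → (207/10, 256/5)
  seg 6: right by d7 = 81/10 → (144/5, 256/5)
  seg 7: down by d10 = 71/15 → (144/5, 697/15)
  seg 8: down by d6 = 71/5 → (144/5, 484/15)
  seg 9: down by d5 = 32/5 → (144/5, 388/15)
  seg 10: left by d6 = 71/5 → (73/5, 388/15)

d5 = 32/5
d6 = 71/5
d7 = 81/10
d8 = 161/5
d9 = 32
d10 = 71/15
d11 = 969/50
endpoint = (73/5, 388/15)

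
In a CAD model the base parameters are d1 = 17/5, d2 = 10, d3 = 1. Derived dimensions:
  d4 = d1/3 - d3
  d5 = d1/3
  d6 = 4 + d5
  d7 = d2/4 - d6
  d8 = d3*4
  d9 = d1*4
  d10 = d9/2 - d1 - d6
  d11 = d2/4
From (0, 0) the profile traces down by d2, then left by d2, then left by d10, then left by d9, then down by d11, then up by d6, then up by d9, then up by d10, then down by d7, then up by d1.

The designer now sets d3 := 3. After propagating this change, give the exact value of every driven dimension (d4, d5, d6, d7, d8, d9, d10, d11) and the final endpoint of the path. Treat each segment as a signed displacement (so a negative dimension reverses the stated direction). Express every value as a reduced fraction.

d4 = -28/15
d5 = 17/15
d6 = 77/15
d7 = -79/30
d8 = 12
d9 = 68/5
d10 = -26/15
d11 = 5/2
endpoint = (-328/15, 158/15)

Apply edit: d3 := 3
  d4 = d1/3 - d3 = -28/15
  d5 = d1/3 = 17/15
  d6 = 4 + d5 = 77/15
  d7 = d2/4 - d6 = -79/30
  d8 = d3*4 = 12
  d9 = d1*4 = 68/5
  d10 = d9/2 - d1 - d6 = -26/15
  d11 = d2/4 = 5/2
Walk from origin (0, 0):
  seg 1: down by d2 = 10 → (0, -10)
  seg 2: left by d2 = 10 → (-10, -10)
  seg 3: left by d10 = -26/15 → (-124/15, -10)
  seg 4: left by d9 = 68/5 → (-328/15, -10)
  seg 5: down by d11 = 5/2 → (-328/15, -25/2)
  seg 6: up by d6 = 77/15 → (-328/15, -221/30)
  seg 7: up by d9 = 68/5 → (-328/15, 187/30)
  seg 8: up by d10 = -26/15 → (-328/15, 9/2)
  seg 9: down by d7 = -79/30 → (-328/15, 107/15)
  seg 10: up by d1 = 17/5 → (-328/15, 158/15)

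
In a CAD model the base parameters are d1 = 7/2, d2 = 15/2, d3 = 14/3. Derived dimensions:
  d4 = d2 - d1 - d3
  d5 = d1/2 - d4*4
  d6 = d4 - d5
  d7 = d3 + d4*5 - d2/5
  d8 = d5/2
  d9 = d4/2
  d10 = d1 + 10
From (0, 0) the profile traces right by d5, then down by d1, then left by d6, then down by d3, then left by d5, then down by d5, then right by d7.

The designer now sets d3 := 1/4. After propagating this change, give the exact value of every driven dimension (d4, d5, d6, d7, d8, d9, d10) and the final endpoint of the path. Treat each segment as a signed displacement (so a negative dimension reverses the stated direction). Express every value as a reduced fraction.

Apply edit: d3 := 1/4
  d4 = d2 - d1 - d3 = 15/4
  d5 = d1/2 - d4*4 = -53/4
  d6 = d4 - d5 = 17
  d7 = d3 + d4*5 - d2/5 = 35/2
  d8 = d5/2 = -53/8
  d9 = d4/2 = 15/8
  d10 = d1 + 10 = 27/2
Walk from origin (0, 0):
  seg 1: right by d5 = -53/4 → (-53/4, 0)
  seg 2: down by d1 = 7/2 → (-53/4, -7/2)
  seg 3: left by d6 = 17 → (-121/4, -7/2)
  seg 4: down by d3 = 1/4 → (-121/4, -15/4)
  seg 5: left by d5 = -53/4 → (-17, -15/4)
  seg 6: down by d5 = -53/4 → (-17, 19/2)
  seg 7: right by d7 = 35/2 → (1/2, 19/2)

d4 = 15/4
d5 = -53/4
d6 = 17
d7 = 35/2
d8 = -53/8
d9 = 15/8
d10 = 27/2
endpoint = (1/2, 19/2)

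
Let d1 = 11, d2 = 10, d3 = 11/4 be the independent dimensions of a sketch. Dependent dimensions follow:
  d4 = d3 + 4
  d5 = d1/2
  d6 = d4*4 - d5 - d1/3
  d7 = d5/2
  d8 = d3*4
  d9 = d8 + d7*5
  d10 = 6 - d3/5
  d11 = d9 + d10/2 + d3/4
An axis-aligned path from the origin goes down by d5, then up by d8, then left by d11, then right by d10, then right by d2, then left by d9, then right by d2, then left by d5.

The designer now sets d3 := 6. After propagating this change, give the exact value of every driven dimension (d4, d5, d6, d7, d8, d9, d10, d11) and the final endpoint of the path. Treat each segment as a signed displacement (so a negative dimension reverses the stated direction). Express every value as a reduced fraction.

Apply edit: d3 := 6
  d4 = d3 + 4 = 10
  d5 = d1/2 = 11/2
  d6 = d4*4 - d5 - d1/3 = 185/6
  d7 = d5/2 = 11/4
  d8 = d3*4 = 24
  d9 = d8 + d7*5 = 151/4
  d10 = 6 - d3/5 = 24/5
  d11 = d9 + d10/2 + d3/4 = 833/20
Walk from origin (0, 0):
  seg 1: down by d5 = 11/2 → (0, -11/2)
  seg 2: up by d8 = 24 → (0, 37/2)
  seg 3: left by d11 = 833/20 → (-833/20, 37/2)
  seg 4: right by d10 = 24/5 → (-737/20, 37/2)
  seg 5: right by d2 = 10 → (-537/20, 37/2)
  seg 6: left by d9 = 151/4 → (-323/5, 37/2)
  seg 7: right by d2 = 10 → (-273/5, 37/2)
  seg 8: left by d5 = 11/2 → (-601/10, 37/2)

d4 = 10
d5 = 11/2
d6 = 185/6
d7 = 11/4
d8 = 24
d9 = 151/4
d10 = 24/5
d11 = 833/20
endpoint = (-601/10, 37/2)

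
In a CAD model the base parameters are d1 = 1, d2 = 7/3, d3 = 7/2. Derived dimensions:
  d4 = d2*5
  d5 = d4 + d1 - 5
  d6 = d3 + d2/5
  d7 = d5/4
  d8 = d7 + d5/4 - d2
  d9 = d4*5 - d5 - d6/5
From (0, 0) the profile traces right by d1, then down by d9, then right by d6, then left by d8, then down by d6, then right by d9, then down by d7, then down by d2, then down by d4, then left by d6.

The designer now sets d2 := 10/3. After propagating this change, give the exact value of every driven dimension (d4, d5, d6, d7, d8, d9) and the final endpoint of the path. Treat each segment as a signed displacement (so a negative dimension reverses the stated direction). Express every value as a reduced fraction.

d4 = 50/3
d5 = 38/3
d6 = 25/6
d7 = 19/6
d8 = 3
d9 = 419/6
endpoint = (407/6, -583/6)

Apply edit: d2 := 10/3
  d4 = d2*5 = 50/3
  d5 = d4 + d1 - 5 = 38/3
  d6 = d3 + d2/5 = 25/6
  d7 = d5/4 = 19/6
  d8 = d7 + d5/4 - d2 = 3
  d9 = d4*5 - d5 - d6/5 = 419/6
Walk from origin (0, 0):
  seg 1: right by d1 = 1 → (1, 0)
  seg 2: down by d9 = 419/6 → (1, -419/6)
  seg 3: right by d6 = 25/6 → (31/6, -419/6)
  seg 4: left by d8 = 3 → (13/6, -419/6)
  seg 5: down by d6 = 25/6 → (13/6, -74)
  seg 6: right by d9 = 419/6 → (72, -74)
  seg 7: down by d7 = 19/6 → (72, -463/6)
  seg 8: down by d2 = 10/3 → (72, -161/2)
  seg 9: down by d4 = 50/3 → (72, -583/6)
  seg 10: left by d6 = 25/6 → (407/6, -583/6)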